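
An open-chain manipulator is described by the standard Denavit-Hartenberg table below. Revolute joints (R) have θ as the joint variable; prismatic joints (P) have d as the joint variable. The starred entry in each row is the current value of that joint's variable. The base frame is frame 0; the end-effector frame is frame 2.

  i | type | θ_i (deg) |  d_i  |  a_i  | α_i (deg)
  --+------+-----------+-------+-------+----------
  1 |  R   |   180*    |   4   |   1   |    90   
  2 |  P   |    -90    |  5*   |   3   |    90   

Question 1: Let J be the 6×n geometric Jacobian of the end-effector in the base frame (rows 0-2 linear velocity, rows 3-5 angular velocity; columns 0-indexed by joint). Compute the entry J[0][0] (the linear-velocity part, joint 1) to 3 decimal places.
-5.000

axis z_0 = ẑ; lever o_n−o_0 = (-1.0000,5.0000,1.0000)
cross product → J_v[:, 0] = (-5.0000,-1.0000,0.0000)
J_ω[:, 0] = z_0
entry J[0][0] = -5.0000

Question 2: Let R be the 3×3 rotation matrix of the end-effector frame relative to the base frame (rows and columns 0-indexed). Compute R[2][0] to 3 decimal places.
End-effector x-axis (col 0 of R) = (-0.0000,0.0000,-1.0000)
R[2][0] = -1.0000

-1.000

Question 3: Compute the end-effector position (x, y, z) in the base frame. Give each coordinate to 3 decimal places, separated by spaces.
-1.000 5.000 1.000

after link 1: o_1 = (-1.0000, 0.0000, 4.0000)
after link 2: o_2 = (-1.0000, 5.0000, 1.0000)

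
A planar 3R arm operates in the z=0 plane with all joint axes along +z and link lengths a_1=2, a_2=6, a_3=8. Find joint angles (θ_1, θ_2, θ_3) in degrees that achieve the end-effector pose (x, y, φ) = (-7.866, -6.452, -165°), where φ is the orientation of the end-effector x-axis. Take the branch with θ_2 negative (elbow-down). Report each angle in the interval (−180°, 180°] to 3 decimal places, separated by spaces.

44.996 -149.996 -60.000

wrist centre = target − a_3·(cos φ, sin φ) = (-0.1386, -4.3814)
cos θ_2 = (19.2163−2²−6²)/(2·2·6) = -0.8660; θ_2 = -149.9957° (elbow-down)
β = atan2(-4.3814,-0.1386) = -91.8118°; ψ = atan2(-3.0004,-3.1959) = -136.8075°
θ_1 = β − ψ = 44.9957°
θ_3 = φ − θ_1 − θ_2 = -60.0000° (wrapped to (-180°,180°])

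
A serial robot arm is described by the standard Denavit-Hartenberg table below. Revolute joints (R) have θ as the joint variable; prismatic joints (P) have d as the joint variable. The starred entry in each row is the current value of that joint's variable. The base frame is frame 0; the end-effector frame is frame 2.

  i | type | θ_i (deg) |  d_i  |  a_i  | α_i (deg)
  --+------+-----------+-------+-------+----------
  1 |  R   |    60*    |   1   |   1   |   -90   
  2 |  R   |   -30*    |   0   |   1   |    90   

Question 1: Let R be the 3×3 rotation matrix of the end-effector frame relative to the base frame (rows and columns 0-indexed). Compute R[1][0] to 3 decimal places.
End-effector x-axis (col 0 of R) = (0.4330,0.7500,0.5000)
R[1][0] = 0.7500

0.750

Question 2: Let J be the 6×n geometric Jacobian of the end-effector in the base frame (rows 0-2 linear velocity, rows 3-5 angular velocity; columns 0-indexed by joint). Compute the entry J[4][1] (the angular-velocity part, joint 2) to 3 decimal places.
axis z_1 = (-0.8660,0.5000,0.0000); lever o_n−o_1 = (0.4330,0.7500,0.5000)
cross product → J_v[:, 1] = (0.2500,0.4330,-0.8660)
J_ω[:, 1] = z_1
entry J[4][1] = 0.5000

0.500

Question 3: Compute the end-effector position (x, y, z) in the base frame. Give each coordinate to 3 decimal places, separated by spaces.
0.933 1.616 1.500

after link 1: o_1 = (0.5000, 0.8660, 1.0000)
after link 2: o_2 = (0.9330, 1.6160, 1.5000)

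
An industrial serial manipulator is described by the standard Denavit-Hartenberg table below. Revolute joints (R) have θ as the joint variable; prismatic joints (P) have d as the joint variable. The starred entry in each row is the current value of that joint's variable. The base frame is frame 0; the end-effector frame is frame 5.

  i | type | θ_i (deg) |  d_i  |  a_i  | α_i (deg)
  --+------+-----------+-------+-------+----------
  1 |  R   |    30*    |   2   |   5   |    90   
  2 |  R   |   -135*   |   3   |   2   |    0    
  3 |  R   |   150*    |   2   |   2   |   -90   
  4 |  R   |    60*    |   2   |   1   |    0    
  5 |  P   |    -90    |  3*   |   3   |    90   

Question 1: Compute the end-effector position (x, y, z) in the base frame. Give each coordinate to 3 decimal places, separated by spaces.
after link 1: o_1 = (4.3301, 2.5000, 2.0000)
after link 2: o_2 = (4.6054, -0.8052, 0.5858)
after link 3: o_3 = (7.2784, -1.5713, 1.1034)
after link 4: o_4 = (6.8154, -0.8386, 3.1647)
after link 5: o_5 = (9.0663, -1.2711, 6.7349)

9.066 -1.271 6.735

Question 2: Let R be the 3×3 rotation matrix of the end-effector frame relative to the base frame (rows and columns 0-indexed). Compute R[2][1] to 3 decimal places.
0.966

End-effector y-axis (col 1 of R) = (-0.2241,-0.1294,0.9659)
R[2][1] = 0.9659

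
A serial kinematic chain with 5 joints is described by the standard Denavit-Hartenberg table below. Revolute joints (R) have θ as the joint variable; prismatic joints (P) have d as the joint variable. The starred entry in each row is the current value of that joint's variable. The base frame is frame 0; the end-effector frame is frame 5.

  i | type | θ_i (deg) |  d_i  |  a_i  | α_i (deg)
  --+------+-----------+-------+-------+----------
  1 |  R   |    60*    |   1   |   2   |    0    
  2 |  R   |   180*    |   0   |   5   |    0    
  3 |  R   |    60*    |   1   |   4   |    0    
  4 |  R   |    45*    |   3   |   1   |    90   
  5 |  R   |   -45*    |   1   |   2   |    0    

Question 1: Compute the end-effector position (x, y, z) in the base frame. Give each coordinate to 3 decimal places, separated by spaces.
after link 1: o_1 = (1.0000, 1.7321, 1.0000)
after link 2: o_2 = (-1.5000, -2.5981, 1.0000)
after link 3: o_3 = (0.5000, -6.0622, 2.0000)
after link 4: o_4 = (1.4659, -6.3210, 5.0000)
after link 5: o_5 = (2.5731, -7.6529, 3.5858)

2.573 -7.653 3.586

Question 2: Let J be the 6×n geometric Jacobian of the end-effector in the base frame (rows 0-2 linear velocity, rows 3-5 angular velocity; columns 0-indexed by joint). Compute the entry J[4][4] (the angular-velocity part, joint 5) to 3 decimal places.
-0.966

axis z_4 = (-0.2588,-0.9659,0.0000); lever o_n−o_4 = (1.1072,-1.3320,-1.4142)
cross product → J_v[:, 4] = (1.3660,-0.3660,1.4142)
J_ω[:, 4] = z_4
entry J[4][4] = -0.9659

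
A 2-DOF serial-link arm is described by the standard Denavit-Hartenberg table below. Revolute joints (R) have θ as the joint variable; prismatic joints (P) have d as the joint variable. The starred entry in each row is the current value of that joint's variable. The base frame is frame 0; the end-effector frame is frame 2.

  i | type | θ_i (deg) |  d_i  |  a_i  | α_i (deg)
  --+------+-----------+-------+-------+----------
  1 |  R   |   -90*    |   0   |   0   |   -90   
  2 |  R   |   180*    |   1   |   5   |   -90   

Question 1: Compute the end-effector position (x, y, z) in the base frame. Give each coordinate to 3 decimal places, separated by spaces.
1.000 5.000 -0.000

after link 1: o_1 = (0.0000, 0.0000, 0.0000)
after link 2: o_2 = (1.0000, 5.0000, -0.0000)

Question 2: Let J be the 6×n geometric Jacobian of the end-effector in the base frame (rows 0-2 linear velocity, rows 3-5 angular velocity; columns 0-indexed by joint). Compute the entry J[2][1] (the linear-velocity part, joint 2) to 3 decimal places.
axis z_1 = (1.0000,0.0000,0.0000); lever o_n−o_1 = (1.0000,5.0000,-0.0000)
cross product → J_v[:, 1] = (-0.0000,0.0000,5.0000)
J_ω[:, 1] = z_1
entry J[2][1] = 5.0000

5.000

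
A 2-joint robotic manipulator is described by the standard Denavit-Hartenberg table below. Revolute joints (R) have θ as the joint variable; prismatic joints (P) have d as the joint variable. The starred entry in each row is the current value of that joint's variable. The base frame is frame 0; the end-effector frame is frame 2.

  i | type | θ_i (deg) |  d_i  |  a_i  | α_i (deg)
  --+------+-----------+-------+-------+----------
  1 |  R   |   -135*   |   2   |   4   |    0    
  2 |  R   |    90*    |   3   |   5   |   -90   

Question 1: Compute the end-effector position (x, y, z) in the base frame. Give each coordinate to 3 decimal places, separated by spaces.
0.707 -6.364 5.000

after link 1: o_1 = (-2.8284, -2.8284, 2.0000)
after link 2: o_2 = (0.7071, -6.3640, 5.0000)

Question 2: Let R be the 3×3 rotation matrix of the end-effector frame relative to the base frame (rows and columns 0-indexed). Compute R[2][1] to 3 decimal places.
-1.000

End-effector y-axis (col 1 of R) = (0.0000,0.0000,-1.0000)
R[2][1] = -1.0000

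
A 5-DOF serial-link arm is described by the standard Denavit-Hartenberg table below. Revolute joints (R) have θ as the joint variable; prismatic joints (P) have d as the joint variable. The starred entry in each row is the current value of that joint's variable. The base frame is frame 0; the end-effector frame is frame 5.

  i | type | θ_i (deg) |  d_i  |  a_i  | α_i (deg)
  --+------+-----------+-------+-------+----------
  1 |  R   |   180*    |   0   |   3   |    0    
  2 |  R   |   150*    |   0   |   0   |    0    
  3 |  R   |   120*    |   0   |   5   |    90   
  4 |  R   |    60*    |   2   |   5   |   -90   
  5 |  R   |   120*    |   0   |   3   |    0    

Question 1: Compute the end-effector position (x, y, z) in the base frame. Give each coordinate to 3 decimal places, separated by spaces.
after link 1: o_1 = (-3.0000, 0.0000, 0.0000)
after link 2: o_2 = (-3.0000, 0.0000, 0.0000)
after link 3: o_3 = (-3.0000, 5.0000, 0.0000)
after link 4: o_4 = (-1.0000, 7.5000, 4.3301)
after link 5: o_5 = (-3.5981, 6.7500, 3.0311)

-3.598 6.750 3.031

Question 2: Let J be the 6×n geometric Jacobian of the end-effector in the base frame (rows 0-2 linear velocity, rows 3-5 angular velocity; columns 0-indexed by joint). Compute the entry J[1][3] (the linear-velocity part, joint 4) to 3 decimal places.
-3.031

axis z_3 = (1.0000,-0.0000,0.0000); lever o_n−o_3 = (-0.5981,1.7500,3.0311)
cross product → J_v[:, 3] = (-0.0000,-3.0311,1.7500)
J_ω[:, 3] = z_3
entry J[1][3] = -3.0311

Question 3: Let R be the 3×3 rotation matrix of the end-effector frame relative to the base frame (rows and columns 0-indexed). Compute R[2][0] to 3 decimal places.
-0.433

End-effector x-axis (col 0 of R) = (-0.8660,-0.2500,-0.4330)
R[2][0] = -0.4330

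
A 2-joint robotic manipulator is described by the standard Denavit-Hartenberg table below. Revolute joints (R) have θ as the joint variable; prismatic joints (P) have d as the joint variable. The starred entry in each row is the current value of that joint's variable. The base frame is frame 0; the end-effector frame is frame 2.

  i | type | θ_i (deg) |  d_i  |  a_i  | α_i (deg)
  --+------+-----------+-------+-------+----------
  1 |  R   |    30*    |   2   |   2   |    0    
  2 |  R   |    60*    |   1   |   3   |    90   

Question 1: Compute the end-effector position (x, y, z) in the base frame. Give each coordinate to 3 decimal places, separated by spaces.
1.732 4.000 3.000

after link 1: o_1 = (1.7321, 1.0000, 2.0000)
after link 2: o_2 = (1.7321, 4.0000, 3.0000)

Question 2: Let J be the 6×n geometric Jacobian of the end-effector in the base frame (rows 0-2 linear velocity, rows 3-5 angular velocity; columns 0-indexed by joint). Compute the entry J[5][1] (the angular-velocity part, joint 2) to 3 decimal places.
axis z_1 = (0.0000,0.0000,1.0000); lever o_n−o_1 = (0.0000,3.0000,1.0000)
cross product → J_v[:, 1] = (-3.0000,0.0000,0.0000)
J_ω[:, 1] = z_1
entry J[5][1] = 1.0000

1.000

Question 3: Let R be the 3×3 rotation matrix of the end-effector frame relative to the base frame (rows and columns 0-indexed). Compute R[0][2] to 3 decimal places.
End-effector z-axis (col 2 of R) = (1.0000,-0.0000,0.0000)
R[0][2] = 1.0000

1.000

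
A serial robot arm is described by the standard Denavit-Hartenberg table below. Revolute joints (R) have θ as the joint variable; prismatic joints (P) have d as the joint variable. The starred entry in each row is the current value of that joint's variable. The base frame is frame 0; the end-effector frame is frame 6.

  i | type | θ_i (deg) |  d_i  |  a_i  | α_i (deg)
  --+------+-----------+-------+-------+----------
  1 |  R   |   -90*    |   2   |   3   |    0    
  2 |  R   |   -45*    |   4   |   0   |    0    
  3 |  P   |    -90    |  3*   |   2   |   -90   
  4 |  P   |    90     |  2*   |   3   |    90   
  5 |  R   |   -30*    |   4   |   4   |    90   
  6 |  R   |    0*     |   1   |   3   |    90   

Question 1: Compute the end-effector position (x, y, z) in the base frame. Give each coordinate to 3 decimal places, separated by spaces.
after link 1: o_1 = (0.0000, -3.0000, 2.0000)
after link 2: o_2 = (0.0000, -3.0000, 6.0000)
after link 3: o_3 = (-1.4142, -1.5858, 9.0000)
after link 4: o_4 = (-2.8284, -3.0000, 6.0000)
after link 5: o_5 = (-4.2426, 1.2426, 2.5359)
after link 6: o_6 = (-2.5696, 2.9157, 0.4378)

-2.570 2.916 0.438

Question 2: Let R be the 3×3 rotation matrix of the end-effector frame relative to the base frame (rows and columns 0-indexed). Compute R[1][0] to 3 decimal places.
0.354

End-effector x-axis (col 0 of R) = (0.3536,0.3536,-0.8660)
R[1][0] = 0.3536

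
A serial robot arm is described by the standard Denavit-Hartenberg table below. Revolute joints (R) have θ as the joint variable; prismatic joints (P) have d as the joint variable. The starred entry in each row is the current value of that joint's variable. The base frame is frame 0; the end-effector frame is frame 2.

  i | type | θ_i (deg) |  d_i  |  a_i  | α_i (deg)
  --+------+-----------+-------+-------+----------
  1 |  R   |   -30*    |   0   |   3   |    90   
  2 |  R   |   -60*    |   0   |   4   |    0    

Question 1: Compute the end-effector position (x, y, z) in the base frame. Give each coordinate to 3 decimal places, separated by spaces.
after link 1: o_1 = (2.5981, -1.5000, 0.0000)
after link 2: o_2 = (4.3301, -2.5000, -3.4641)

4.330 -2.500 -3.464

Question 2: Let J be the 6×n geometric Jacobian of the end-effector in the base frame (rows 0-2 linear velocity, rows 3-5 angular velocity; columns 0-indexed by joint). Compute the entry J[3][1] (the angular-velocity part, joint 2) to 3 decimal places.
-0.500

axis z_1 = (-0.5000,-0.8660,0.0000); lever o_n−o_1 = (1.7321,-1.0000,-3.4641)
cross product → J_v[:, 1] = (3.0000,-1.7321,2.0000)
J_ω[:, 1] = z_1
entry J[3][1] = -0.5000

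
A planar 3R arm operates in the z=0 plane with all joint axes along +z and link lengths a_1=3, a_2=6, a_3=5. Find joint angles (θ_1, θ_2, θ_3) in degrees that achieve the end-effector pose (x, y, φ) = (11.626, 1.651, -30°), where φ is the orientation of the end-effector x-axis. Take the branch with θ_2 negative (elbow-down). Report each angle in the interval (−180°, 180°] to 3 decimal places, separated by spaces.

wrist centre = target − a_3·(cos φ, sin φ) = (7.2959, 4.1510)
cos θ_2 = (70.4606−3²−6²)/(2·3·6) = 0.7072; θ_2 = -44.9894° (elbow-down)
β = atan2(4.1510,7.2959) = 29.6378°; ψ = atan2(-4.2419,7.2434) = -30.3538°
θ_1 = β − ψ = 59.9916°
θ_3 = φ − θ_1 − θ_2 = -45.0023° (wrapped to (-180°,180°])

59.992 -44.989 -45.002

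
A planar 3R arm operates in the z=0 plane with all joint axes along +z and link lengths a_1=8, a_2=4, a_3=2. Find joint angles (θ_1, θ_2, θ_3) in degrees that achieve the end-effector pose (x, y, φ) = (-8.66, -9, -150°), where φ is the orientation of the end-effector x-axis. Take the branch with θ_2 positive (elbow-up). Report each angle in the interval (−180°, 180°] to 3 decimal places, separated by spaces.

wrist centre = target − a_3·(cos φ, sin φ) = (-6.9279, -8.0000)
cos θ_2 = (111.9965−8²−4²)/(2·8·4) = 0.4999; θ_2 = 60.0036° (elbow-up)
β = atan2(-8.0000,-6.9279) = -130.8924°; ψ = atan2(3.4642,9.9998) = 19.1076°
θ_1 = β − ψ = -150.0000°
θ_3 = φ − θ_1 − θ_2 = -60.0036° (wrapped to (-180°,180°])

-150.000 60.004 -60.004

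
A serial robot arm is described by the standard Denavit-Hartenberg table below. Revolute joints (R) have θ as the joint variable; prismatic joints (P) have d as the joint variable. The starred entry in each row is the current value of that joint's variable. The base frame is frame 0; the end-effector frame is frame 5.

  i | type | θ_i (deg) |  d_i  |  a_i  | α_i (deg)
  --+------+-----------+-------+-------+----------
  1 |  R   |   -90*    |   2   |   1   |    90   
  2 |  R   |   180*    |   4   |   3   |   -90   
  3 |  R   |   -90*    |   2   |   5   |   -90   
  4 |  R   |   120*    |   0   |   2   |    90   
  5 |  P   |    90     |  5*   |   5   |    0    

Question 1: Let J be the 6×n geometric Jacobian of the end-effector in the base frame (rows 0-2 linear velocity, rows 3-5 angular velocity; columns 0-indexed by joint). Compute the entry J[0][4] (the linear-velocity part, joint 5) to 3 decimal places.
prismatic axis z_4 = (-0.8660,0.0000,0.5000)
J_v[:, 4] = z_4; J_ω[:, 4] = (0,0,0)
entry J[0][4] = -0.8660

-0.866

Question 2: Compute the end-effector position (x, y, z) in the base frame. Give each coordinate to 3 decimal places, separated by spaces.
-12.330 7.000 4.232

after link 1: o_1 = (0.0000, -1.0000, 2.0000)
after link 2: o_2 = (-4.0000, 2.0000, 2.0000)
after link 3: o_3 = (-9.0000, 2.0000, 0.0000)
after link 4: o_4 = (-8.0000, 2.0000, 1.7321)
after link 5: o_5 = (-12.3301, 7.0000, 4.2321)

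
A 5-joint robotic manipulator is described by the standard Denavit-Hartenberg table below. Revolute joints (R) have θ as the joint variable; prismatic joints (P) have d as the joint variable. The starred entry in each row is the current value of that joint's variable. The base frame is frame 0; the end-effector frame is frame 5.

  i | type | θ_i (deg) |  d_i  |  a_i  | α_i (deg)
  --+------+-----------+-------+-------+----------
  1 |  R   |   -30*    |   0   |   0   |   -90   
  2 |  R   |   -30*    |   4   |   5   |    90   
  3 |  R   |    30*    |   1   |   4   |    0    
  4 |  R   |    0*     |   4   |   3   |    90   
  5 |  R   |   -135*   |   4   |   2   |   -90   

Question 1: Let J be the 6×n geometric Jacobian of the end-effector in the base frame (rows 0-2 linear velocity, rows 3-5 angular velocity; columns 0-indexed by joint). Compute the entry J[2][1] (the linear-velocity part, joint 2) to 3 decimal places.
axis z_1 = (0.5000,0.8660,0.0000); lever o_n−o_1 = (8.9898,-1.3465,9.0241)
cross product → J_v[:, 1] = (7.8151,-4.5120,-8.4586)
J_ω[:, 1] = z_1
entry J[2][1] = -8.4586

-8.459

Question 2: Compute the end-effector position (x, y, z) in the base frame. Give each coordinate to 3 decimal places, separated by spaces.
8.990 -1.346 9.024

after link 1: o_1 = (0.0000, 0.0000, 0.0000)
after link 2: o_2 = (5.7500, 1.2990, 2.5000)
after link 3: o_3 = (8.9151, 1.7811, 5.0981)
after link 4: o_4 = (9.8816, 2.9551, 9.8612)
after link 5: o_5 = (8.9898, -1.3465, 9.0241)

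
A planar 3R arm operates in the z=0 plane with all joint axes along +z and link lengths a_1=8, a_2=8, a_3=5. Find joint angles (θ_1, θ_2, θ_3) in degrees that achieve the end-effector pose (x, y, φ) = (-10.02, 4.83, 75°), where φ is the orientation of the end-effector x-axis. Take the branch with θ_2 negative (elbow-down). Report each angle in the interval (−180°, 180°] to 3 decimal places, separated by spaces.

wrist centre = target − a_3·(cos φ, sin φ) = (-11.3141, 0.0004)
cos θ_2 = (128.0088−8²−8²)/(2·8·8) = 0.0001; θ_2 = -89.9961° (elbow-down)
β = atan2(0.0004,-11.3141) = 179.9981°; ψ = atan2(-8.0000,8.0005) = -44.9980°
θ_1 = β − ψ = 224.9962°
θ_3 = φ − θ_1 − θ_2 = -60.0001° (wrapped to (-180°,180°])

-135.004 -89.996 -60.000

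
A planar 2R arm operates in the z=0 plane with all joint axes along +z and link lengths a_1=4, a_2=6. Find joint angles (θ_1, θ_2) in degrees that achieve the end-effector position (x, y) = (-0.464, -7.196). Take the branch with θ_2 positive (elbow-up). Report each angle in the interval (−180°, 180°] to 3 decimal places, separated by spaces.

-150.001 90.003

cos θ_2 = (51.9977−4²−6²)/(2·4·6) = -0.0000; θ_2 = 90.0027° (elbow-up)
β = atan2(-7.1960,-0.4640) = -93.6893°; ψ = atan2(6.0000,3.9997) = 56.3118°
θ_1 = β − ψ = -150.0012°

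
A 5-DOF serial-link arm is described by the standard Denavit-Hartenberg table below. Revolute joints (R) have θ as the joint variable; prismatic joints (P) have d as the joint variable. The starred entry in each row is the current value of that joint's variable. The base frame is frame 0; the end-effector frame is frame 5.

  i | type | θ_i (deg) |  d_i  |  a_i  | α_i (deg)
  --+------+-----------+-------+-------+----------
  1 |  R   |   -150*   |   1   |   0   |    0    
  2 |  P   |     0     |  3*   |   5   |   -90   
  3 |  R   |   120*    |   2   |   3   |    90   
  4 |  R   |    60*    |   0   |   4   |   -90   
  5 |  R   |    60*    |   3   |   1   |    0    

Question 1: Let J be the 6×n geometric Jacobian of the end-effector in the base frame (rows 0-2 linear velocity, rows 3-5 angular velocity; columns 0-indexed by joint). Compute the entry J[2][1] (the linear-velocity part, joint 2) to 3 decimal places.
prismatic axis z_1 = (0.0000,0.0000,1.0000)
J_v[:, 1] = z_1; J_ω[:, 1] = (0,0,0)
entry J[2][1] = 1.0000

1.000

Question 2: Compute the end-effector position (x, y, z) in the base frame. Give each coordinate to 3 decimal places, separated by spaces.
after link 1: o_1 = (0.0000, 0.0000, 1.0000)
after link 2: o_2 = (-4.3301, -2.5000, 4.0000)
after link 3: o_3 = (-2.0311, -3.4821, 1.4019)
after link 4: o_4 = (0.5670, -5.9821, -0.3301)
after link 5: o_5 = (1.1663, -7.8681, 2.1364)

1.166 -7.868 2.136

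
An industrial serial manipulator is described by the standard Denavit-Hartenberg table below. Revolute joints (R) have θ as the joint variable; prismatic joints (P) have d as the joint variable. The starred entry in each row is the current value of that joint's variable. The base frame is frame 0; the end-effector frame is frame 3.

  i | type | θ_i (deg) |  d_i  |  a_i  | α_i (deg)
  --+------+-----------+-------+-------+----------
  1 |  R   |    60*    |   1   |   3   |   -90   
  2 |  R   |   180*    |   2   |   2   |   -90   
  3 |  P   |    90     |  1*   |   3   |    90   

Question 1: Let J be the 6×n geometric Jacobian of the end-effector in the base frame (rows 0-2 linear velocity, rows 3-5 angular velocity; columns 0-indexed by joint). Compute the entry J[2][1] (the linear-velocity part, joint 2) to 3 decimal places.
axis z_1 = (-0.8660,0.5000,0.0000); lever o_n−o_1 = (-0.1340,-2.2321,1.0000)
cross product → J_v[:, 1] = (0.5000,0.8660,2.0000)
J_ω[:, 1] = z_1
entry J[2][1] = 2.0000

2.000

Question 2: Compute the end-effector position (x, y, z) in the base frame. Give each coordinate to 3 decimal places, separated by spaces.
1.366 0.366 2.000

after link 1: o_1 = (1.5000, 2.5981, 1.0000)
after link 2: o_2 = (-1.2321, 1.8660, 1.0000)
after link 3: o_3 = (1.3660, 0.3660, 2.0000)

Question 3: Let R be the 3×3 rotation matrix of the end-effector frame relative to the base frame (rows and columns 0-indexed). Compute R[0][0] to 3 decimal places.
0.866

End-effector x-axis (col 0 of R) = (0.8660,-0.5000,-0.0000)
R[0][0] = 0.8660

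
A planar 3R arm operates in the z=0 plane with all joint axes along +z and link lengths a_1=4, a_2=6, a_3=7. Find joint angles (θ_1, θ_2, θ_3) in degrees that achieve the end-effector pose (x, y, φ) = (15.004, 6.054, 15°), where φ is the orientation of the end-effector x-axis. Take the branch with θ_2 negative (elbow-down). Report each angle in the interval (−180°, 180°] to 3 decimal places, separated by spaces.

54.475 -45.009 5.534

wrist centre = target − a_3·(cos φ, sin φ) = (8.2425, 4.2423)
cos θ_2 = (85.9359−4²−6²)/(2·4·6) = 0.7070; θ_2 = -45.0087° (elbow-down)
β = atan2(4.2423,8.2425) = 27.2340°; ψ = atan2(-4.2433,8.2420) = -27.2411°
θ_1 = β − ψ = 54.4751°
θ_3 = φ − θ_1 − θ_2 = 5.5336° (wrapped to (-180°,180°])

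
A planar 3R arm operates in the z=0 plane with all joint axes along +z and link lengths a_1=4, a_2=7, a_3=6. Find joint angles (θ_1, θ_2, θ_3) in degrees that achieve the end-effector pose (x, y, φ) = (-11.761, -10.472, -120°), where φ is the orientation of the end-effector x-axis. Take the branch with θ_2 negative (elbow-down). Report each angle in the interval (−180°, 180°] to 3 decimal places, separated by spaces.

wrist centre = target − a_3·(cos φ, sin φ) = (-8.7610, -5.2758)
cos θ_2 = (104.5897−4²−7²)/(2·4·7) = 0.7070; θ_2 = -45.0120° (elbow-down)
β = atan2(-5.2758,-8.7610) = -148.9438°; ψ = atan2(-4.9508,8.9487) = -28.9531°
θ_1 = β − ψ = -119.9907°
θ_3 = φ − θ_1 − θ_2 = 45.0027° (wrapped to (-180°,180°])

-119.991 -45.012 45.003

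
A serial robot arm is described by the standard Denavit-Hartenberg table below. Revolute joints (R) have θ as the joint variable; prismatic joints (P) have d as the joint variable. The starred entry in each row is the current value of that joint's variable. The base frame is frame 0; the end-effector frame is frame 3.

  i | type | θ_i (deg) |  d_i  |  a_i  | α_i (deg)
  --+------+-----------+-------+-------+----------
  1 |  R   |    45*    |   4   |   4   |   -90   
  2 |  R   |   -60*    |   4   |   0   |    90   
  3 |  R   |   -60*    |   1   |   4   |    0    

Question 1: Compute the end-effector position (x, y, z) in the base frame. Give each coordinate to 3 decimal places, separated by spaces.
after link 1: o_1 = (2.8284, 2.8284, 4.0000)
after link 2: o_2 = (0.0000, 5.6569, 4.0000)
after link 3: o_3 = (2.5442, 3.3021, 6.2321)

2.544 3.302 6.232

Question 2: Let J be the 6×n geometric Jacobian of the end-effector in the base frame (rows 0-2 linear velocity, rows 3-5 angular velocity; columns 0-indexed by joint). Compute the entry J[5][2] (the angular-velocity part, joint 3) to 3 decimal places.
0.500

axis z_2 = (-0.6124,-0.6124,0.5000); lever o_n−o_2 = (2.5442,-2.3548,2.2321)
cross product → J_v[:, 2] = (-0.1895,2.6390,3.0000)
J_ω[:, 2] = z_2
entry J[5][2] = 0.5000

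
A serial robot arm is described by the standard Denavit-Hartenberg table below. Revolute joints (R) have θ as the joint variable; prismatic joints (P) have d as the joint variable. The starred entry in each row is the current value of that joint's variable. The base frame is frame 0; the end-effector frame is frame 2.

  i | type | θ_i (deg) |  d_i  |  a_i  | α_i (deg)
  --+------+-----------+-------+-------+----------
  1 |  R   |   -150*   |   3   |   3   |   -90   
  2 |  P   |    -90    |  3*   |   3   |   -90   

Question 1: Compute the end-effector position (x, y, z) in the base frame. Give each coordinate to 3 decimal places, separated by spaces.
-1.098 -4.098 6.000

after link 1: o_1 = (-2.5981, -1.5000, 3.0000)
after link 2: o_2 = (-1.0981, -4.0981, 6.0000)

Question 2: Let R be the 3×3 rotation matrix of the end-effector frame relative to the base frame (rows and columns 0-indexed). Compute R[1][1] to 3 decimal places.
End-effector y-axis (col 1 of R) = (-0.5000,0.8660,-0.0000)
R[1][1] = 0.8660

0.866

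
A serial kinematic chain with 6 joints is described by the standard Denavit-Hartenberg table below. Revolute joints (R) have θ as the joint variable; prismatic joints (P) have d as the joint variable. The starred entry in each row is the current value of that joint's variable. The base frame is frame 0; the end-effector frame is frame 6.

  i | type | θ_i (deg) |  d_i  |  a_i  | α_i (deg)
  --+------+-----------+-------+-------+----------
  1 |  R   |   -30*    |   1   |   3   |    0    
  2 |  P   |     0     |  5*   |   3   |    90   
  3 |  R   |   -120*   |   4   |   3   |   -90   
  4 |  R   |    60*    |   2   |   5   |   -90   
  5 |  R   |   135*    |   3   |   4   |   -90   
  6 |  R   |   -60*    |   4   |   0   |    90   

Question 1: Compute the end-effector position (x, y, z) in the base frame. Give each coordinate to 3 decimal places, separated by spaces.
after link 1: o_1 = (2.5981, -1.5000, 1.0000)
after link 2: o_2 = (5.1962, -3.0000, 6.0000)
after link 3: o_3 = (1.8971, -5.7141, 3.4019)
after link 4: o_4 = (4.4796, -2.2051, 0.2369)
after link 5: o_5 = (3.6210, -2.8057, 5.1258)
after link 6: o_6 = (5.1299, -6.5054, 4.9364)

5.130 -6.505 4.936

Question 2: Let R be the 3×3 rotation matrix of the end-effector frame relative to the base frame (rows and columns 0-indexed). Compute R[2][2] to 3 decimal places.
-0.196

End-effector z-axis (col 2 of R) = (0.9044,0.3789,-0.1964)
R[2][2] = -0.1964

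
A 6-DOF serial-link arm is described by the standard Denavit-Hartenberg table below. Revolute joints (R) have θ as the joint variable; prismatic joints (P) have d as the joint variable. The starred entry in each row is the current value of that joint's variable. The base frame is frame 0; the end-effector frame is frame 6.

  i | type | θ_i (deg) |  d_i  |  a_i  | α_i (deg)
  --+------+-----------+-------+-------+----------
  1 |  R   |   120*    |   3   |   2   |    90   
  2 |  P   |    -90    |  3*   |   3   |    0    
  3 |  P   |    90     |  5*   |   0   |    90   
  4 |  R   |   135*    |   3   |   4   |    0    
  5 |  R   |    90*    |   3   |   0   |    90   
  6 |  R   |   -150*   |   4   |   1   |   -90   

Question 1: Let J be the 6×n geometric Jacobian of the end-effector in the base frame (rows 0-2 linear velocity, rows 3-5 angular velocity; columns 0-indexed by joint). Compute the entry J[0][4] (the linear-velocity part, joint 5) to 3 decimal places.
-0.199

axis z_4 = (0.0000,0.0000,-1.0000); lever o_n−o_4 = (4.0878,-0.1988,-2.5000)
cross product → J_v[:, 4] = (-0.1988,-4.0878,-0.0000)
J_ω[:, 4] = z_4
entry J[0][4] = -0.1988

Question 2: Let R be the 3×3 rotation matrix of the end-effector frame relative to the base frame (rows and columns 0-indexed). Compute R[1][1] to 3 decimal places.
End-effector y-axis (col 1 of R) = (-0.9659,0.2588,0.0000)
R[1][1] = 0.2588

0.259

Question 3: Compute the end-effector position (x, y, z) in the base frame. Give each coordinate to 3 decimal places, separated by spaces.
after link 1: o_1 = (-1.0000, 1.7321, 3.0000)
after link 2: o_2 = (1.5981, 3.2321, 0.0000)
after link 3: o_3 = (5.9282, 5.7321, 0.0000)
after link 4: o_4 = (9.7919, 4.6968, -3.0000)
after link 5: o_5 = (9.7919, 4.6968, -6.0000)
after link 6: o_6 = (13.8798, 4.4980, -5.5000)

13.880 4.498 -5.500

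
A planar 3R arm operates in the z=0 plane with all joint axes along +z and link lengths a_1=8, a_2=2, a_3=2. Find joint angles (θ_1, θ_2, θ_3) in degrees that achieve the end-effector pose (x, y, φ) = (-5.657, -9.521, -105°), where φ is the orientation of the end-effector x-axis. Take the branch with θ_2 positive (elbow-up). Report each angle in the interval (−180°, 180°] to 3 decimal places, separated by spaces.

wrist centre = target − a_3·(cos φ, sin φ) = (-5.1394, -7.5891)
cos θ_2 = (84.0082−8²−2²)/(2·8·2) = 0.5003; θ_2 = 59.9830° (elbow-up)
β = atan2(-7.5891,-5.1394) = -124.1058°; ψ = atan2(1.7318,9.0005) = 10.8910°
θ_1 = β − ψ = -134.9968°
θ_3 = φ − θ_1 − θ_2 = -29.9862° (wrapped to (-180°,180°])

-134.997 59.983 -29.986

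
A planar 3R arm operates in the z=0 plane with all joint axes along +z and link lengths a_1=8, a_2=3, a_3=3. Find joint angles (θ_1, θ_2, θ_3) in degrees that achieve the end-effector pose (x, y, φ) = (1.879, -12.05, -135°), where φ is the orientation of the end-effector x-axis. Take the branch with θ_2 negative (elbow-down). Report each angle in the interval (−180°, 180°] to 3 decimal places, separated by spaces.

wrist centre = target − a_3·(cos φ, sin φ) = (4.0003, -9.9287)
cos θ_2 = (114.5812−8²−3²)/(2·8·3) = 0.8663; θ_2 = -29.9713° (elbow-down)
β = atan2(-9.9287,4.0003) = -68.0552°; ψ = atan2(-1.4987,10.5988) = -8.0484°
θ_1 = β − ψ = -60.0068°
θ_3 = φ − θ_1 − θ_2 = -45.0219° (wrapped to (-180°,180°])

-60.007 -29.971 -45.022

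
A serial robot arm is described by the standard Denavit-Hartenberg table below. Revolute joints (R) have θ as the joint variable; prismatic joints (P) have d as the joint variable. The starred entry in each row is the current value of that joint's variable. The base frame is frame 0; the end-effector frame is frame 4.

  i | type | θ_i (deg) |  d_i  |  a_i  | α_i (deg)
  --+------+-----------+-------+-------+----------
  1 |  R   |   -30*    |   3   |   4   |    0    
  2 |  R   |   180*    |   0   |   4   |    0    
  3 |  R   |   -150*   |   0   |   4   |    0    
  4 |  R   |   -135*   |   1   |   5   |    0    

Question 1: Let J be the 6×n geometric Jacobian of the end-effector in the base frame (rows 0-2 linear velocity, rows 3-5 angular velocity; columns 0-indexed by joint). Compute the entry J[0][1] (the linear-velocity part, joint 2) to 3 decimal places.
axis z_1 = (0.0000,0.0000,1.0000); lever o_n−o_1 = (-2.9996,-1.5355,1.0000)
cross product → J_v[:, 1] = (1.5355,-2.9996,0.0000)
J_ω[:, 1] = z_1
entry J[0][1] = 1.5355

1.536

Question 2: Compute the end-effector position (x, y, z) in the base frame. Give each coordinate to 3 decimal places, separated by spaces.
after link 1: o_1 = (3.4641, -2.0000, 3.0000)
after link 2: o_2 = (0.0000, 0.0000, 3.0000)
after link 3: o_3 = (4.0000, -0.0000, 3.0000)
after link 4: o_4 = (0.4645, -3.5355, 4.0000)

0.464 -3.536 4.000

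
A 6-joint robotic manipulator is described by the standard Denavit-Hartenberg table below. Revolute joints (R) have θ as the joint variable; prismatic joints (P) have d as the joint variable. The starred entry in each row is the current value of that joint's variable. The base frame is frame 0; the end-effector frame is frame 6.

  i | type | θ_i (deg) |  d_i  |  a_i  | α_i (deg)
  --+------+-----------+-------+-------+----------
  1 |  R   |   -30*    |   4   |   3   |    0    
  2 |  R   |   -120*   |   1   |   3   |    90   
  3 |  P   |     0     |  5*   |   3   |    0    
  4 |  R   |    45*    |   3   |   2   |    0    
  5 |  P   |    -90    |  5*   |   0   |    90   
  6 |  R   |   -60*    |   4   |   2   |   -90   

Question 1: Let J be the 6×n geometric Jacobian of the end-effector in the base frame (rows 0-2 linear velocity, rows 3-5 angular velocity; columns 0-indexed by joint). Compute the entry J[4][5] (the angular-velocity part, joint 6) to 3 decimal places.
axis z_5 = (0.6124,0.3536,-0.7071); lever o_n−o_5 = (2.7031,-0.4393,-3.5355)
cross product → J_v[:, 5] = (-1.5607,0.2537,-1.2247)
J_ω[:, 5] = z_5
entry J[4][5] = 0.3536

0.354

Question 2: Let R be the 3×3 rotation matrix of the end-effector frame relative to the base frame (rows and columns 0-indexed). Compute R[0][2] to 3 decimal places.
-0.780

End-effector z-axis (col 2 of R) = (-0.7803,0.1268,-0.6124)
R[0][2] = -0.7803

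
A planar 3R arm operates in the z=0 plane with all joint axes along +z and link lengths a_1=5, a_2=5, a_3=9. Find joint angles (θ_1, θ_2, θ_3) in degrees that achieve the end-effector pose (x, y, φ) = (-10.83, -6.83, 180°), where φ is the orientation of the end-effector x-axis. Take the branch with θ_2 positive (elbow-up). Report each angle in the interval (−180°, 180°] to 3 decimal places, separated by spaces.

-150.001 90.003 -120.002

wrist centre = target − a_3·(cos φ, sin φ) = (-1.8300, -6.8300)
cos θ_2 = (49.9978−5²−5²)/(2·5·5) = -0.0000; θ_2 = 90.0025° (elbow-up)
β = atan2(-6.8300,-1.8300) = -104.9993°; ψ = atan2(5.0000,4.9998) = 45.0013°
θ_1 = β − ψ = -150.0005°
θ_3 = φ − θ_1 − θ_2 = -120.0020° (wrapped to (-180°,180°])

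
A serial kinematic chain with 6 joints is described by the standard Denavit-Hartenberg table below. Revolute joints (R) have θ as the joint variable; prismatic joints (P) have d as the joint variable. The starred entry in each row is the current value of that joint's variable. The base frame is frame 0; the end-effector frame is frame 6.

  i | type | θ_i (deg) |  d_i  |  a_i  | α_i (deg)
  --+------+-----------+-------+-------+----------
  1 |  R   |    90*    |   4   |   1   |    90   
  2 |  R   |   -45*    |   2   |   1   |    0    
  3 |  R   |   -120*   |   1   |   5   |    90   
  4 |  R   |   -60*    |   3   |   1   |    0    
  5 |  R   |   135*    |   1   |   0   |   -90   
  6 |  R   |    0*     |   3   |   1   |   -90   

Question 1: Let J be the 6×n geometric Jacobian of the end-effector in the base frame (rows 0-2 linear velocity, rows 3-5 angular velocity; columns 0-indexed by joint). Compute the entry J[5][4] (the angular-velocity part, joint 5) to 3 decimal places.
0.966

axis z_4 = (-0.0000,-0.2588,0.9659); lever o_n−o_4 = (1.7424,2.2902,1.6489)
cross product → J_v[:, 4] = (-2.6390,1.6830,0.4510)
J_ω[:, 4] = z_4
entry J[5][4] = 0.9659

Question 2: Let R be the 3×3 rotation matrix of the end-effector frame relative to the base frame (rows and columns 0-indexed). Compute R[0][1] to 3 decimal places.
-0.259

End-effector y-axis (col 1 of R) = (-0.2588,-0.9330,-0.2500)
R[0][1] = -0.2588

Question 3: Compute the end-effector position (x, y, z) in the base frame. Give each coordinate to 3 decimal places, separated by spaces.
after link 1: o_1 = (0.0000, 1.0000, 4.0000)
after link 2: o_2 = (2.0000, 1.7071, 3.2929)
after link 3: o_3 = (3.0000, -3.1225, 1.9988)
after link 4: o_4 = (2.1340, -4.3819, 4.7672)
after link 5: o_5 = (2.1340, -4.6408, 5.7331)
after link 6: o_6 = (3.8764, -2.0917, 6.4161)

3.876 -2.092 6.416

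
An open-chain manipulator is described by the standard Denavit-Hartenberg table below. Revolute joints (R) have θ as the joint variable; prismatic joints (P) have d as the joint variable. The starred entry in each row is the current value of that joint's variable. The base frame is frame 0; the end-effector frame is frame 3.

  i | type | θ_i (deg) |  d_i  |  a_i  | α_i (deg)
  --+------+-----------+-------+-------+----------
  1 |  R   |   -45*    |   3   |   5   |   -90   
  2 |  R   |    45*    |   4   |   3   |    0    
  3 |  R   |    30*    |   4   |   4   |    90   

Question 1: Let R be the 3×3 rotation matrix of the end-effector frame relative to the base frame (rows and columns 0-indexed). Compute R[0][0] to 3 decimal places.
End-effector x-axis (col 0 of R) = (0.1830,-0.1830,-0.9659)
R[0][0] = 0.1830

0.183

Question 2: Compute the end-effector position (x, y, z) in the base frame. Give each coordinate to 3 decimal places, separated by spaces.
after link 1: o_1 = (3.5355, -3.5355, 3.0000)
after link 2: o_2 = (7.8640, -2.2071, 0.8787)
after link 3: o_3 = (11.4244, -0.1107, -2.9850)

11.424 -0.111 -2.985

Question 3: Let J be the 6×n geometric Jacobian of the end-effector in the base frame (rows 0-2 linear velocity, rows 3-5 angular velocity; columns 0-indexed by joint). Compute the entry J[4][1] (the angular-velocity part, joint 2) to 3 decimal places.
axis z_1 = (0.7071,0.7071,0.0000); lever o_n−o_1 = (7.8889,3.4248,-5.9850)
cross product → J_v[:, 1] = (-4.2321,4.2321,-3.1566)
J_ω[:, 1] = z_1
entry J[4][1] = 0.7071

0.707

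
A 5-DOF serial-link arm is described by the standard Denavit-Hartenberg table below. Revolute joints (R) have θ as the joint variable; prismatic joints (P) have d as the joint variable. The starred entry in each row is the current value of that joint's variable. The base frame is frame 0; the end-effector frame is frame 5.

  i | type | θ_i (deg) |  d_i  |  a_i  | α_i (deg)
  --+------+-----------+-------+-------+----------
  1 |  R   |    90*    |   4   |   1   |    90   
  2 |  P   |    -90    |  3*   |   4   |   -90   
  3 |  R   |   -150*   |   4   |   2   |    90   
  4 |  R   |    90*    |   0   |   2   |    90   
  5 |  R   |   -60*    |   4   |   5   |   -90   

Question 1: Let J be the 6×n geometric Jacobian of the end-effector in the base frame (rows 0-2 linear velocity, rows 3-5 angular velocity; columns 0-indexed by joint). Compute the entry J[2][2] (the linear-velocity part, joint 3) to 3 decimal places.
-6.750

axis z_2 = (0.0000,1.0000,0.0000); lever o_n−o_2 = (6.7500,8.5000,3.0311)
cross product → J_v[:, 2] = (3.0311,0.0000,-6.7500)
J_ω[:, 2] = z_2
entry J[2][2] = -6.7500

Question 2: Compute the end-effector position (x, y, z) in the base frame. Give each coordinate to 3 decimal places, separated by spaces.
9.750 9.500 3.031

after link 1: o_1 = (0.0000, 1.0000, 4.0000)
after link 2: o_2 = (3.0000, 1.0000, 0.0000)
after link 3: o_3 = (4.0000, 5.0000, 1.7321)
after link 4: o_4 = (4.0000, 7.0000, 1.7321)
after link 5: o_5 = (9.7500, 9.5000, 3.0311)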